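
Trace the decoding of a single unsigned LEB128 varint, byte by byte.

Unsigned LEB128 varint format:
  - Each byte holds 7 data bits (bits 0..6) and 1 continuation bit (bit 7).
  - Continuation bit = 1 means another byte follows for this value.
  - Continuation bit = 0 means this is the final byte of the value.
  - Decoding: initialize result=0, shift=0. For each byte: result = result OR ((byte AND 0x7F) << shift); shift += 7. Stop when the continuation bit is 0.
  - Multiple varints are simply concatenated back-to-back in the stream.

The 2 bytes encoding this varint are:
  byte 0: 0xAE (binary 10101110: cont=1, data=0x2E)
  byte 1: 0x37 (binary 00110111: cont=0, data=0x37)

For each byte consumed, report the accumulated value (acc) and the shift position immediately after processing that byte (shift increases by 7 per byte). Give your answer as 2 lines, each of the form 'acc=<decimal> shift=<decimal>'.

Answer: acc=46 shift=7
acc=7086 shift=14

Derivation:
byte 0=0xAE: payload=0x2E=46, contrib = 46<<0 = 46; acc -> 46, shift -> 7
byte 1=0x37: payload=0x37=55, contrib = 55<<7 = 7040; acc -> 7086, shift -> 14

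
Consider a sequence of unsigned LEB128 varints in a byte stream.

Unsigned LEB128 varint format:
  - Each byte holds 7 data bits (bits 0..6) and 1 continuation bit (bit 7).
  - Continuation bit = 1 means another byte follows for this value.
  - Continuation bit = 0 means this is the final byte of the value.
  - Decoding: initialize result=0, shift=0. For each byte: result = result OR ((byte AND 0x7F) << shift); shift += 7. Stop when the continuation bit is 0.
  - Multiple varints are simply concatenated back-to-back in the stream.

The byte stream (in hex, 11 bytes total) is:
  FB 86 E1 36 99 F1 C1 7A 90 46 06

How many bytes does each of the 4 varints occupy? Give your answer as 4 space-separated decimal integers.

Answer: 4 4 2 1

Derivation:
  byte[0]=0xFB cont=1 payload=0x7B=123: acc |= 123<<0 -> acc=123 shift=7
  byte[1]=0x86 cont=1 payload=0x06=6: acc |= 6<<7 -> acc=891 shift=14
  byte[2]=0xE1 cont=1 payload=0x61=97: acc |= 97<<14 -> acc=1590139 shift=21
  byte[3]=0x36 cont=0 payload=0x36=54: acc |= 54<<21 -> acc=114836347 shift=28 [end]
Varint 1: bytes[0:4] = FB 86 E1 36 -> value 114836347 (4 byte(s))
  byte[4]=0x99 cont=1 payload=0x19=25: acc |= 25<<0 -> acc=25 shift=7
  byte[5]=0xF1 cont=1 payload=0x71=113: acc |= 113<<7 -> acc=14489 shift=14
  byte[6]=0xC1 cont=1 payload=0x41=65: acc |= 65<<14 -> acc=1079449 shift=21
  byte[7]=0x7A cont=0 payload=0x7A=122: acc |= 122<<21 -> acc=256931993 shift=28 [end]
Varint 2: bytes[4:8] = 99 F1 C1 7A -> value 256931993 (4 byte(s))
  byte[8]=0x90 cont=1 payload=0x10=16: acc |= 16<<0 -> acc=16 shift=7
  byte[9]=0x46 cont=0 payload=0x46=70: acc |= 70<<7 -> acc=8976 shift=14 [end]
Varint 3: bytes[8:10] = 90 46 -> value 8976 (2 byte(s))
  byte[10]=0x06 cont=0 payload=0x06=6: acc |= 6<<0 -> acc=6 shift=7 [end]
Varint 4: bytes[10:11] = 06 -> value 6 (1 byte(s))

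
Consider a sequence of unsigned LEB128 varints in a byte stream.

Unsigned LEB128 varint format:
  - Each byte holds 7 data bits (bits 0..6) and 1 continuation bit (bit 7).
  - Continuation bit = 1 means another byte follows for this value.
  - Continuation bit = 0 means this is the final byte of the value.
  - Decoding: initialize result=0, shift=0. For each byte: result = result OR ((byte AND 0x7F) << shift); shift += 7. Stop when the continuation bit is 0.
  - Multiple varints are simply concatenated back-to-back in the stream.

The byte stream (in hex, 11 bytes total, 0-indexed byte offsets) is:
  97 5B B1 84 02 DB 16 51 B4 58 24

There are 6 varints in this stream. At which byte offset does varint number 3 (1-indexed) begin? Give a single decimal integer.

Answer: 5

Derivation:
  byte[0]=0x97 cont=1 payload=0x17=23: acc |= 23<<0 -> acc=23 shift=7
  byte[1]=0x5B cont=0 payload=0x5B=91: acc |= 91<<7 -> acc=11671 shift=14 [end]
Varint 1: bytes[0:2] = 97 5B -> value 11671 (2 byte(s))
  byte[2]=0xB1 cont=1 payload=0x31=49: acc |= 49<<0 -> acc=49 shift=7
  byte[3]=0x84 cont=1 payload=0x04=4: acc |= 4<<7 -> acc=561 shift=14
  byte[4]=0x02 cont=0 payload=0x02=2: acc |= 2<<14 -> acc=33329 shift=21 [end]
Varint 2: bytes[2:5] = B1 84 02 -> value 33329 (3 byte(s))
  byte[5]=0xDB cont=1 payload=0x5B=91: acc |= 91<<0 -> acc=91 shift=7
  byte[6]=0x16 cont=0 payload=0x16=22: acc |= 22<<7 -> acc=2907 shift=14 [end]
Varint 3: bytes[5:7] = DB 16 -> value 2907 (2 byte(s))
  byte[7]=0x51 cont=0 payload=0x51=81: acc |= 81<<0 -> acc=81 shift=7 [end]
Varint 4: bytes[7:8] = 51 -> value 81 (1 byte(s))
  byte[8]=0xB4 cont=1 payload=0x34=52: acc |= 52<<0 -> acc=52 shift=7
  byte[9]=0x58 cont=0 payload=0x58=88: acc |= 88<<7 -> acc=11316 shift=14 [end]
Varint 5: bytes[8:10] = B4 58 -> value 11316 (2 byte(s))
  byte[10]=0x24 cont=0 payload=0x24=36: acc |= 36<<0 -> acc=36 shift=7 [end]
Varint 6: bytes[10:11] = 24 -> value 36 (1 byte(s))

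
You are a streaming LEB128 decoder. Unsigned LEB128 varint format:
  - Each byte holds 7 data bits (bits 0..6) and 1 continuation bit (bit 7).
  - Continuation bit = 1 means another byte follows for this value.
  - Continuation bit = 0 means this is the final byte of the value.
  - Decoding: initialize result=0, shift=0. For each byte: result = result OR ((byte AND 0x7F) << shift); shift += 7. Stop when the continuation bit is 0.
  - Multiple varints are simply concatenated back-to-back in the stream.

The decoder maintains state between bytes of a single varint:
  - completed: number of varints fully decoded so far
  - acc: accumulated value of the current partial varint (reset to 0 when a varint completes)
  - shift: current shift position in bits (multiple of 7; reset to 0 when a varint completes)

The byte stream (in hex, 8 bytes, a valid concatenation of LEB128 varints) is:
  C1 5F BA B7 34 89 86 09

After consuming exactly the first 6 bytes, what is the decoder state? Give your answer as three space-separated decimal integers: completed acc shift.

byte[0]=0xC1 cont=1 payload=0x41: acc |= 65<<0 -> completed=0 acc=65 shift=7
byte[1]=0x5F cont=0 payload=0x5F: varint #1 complete (value=12225); reset -> completed=1 acc=0 shift=0
byte[2]=0xBA cont=1 payload=0x3A: acc |= 58<<0 -> completed=1 acc=58 shift=7
byte[3]=0xB7 cont=1 payload=0x37: acc |= 55<<7 -> completed=1 acc=7098 shift=14
byte[4]=0x34 cont=0 payload=0x34: varint #2 complete (value=859066); reset -> completed=2 acc=0 shift=0
byte[5]=0x89 cont=1 payload=0x09: acc |= 9<<0 -> completed=2 acc=9 shift=7

Answer: 2 9 7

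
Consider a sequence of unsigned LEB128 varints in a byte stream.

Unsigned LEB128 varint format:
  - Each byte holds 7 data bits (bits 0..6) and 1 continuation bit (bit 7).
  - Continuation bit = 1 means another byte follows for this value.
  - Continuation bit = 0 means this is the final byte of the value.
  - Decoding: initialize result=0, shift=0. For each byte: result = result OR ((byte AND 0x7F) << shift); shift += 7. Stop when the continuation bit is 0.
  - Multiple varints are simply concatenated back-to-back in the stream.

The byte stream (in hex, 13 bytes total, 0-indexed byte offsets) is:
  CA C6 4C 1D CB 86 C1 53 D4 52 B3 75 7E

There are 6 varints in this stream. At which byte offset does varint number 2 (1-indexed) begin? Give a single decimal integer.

  byte[0]=0xCA cont=1 payload=0x4A=74: acc |= 74<<0 -> acc=74 shift=7
  byte[1]=0xC6 cont=1 payload=0x46=70: acc |= 70<<7 -> acc=9034 shift=14
  byte[2]=0x4C cont=0 payload=0x4C=76: acc |= 76<<14 -> acc=1254218 shift=21 [end]
Varint 1: bytes[0:3] = CA C6 4C -> value 1254218 (3 byte(s))
  byte[3]=0x1D cont=0 payload=0x1D=29: acc |= 29<<0 -> acc=29 shift=7 [end]
Varint 2: bytes[3:4] = 1D -> value 29 (1 byte(s))
  byte[4]=0xCB cont=1 payload=0x4B=75: acc |= 75<<0 -> acc=75 shift=7
  byte[5]=0x86 cont=1 payload=0x06=6: acc |= 6<<7 -> acc=843 shift=14
  byte[6]=0xC1 cont=1 payload=0x41=65: acc |= 65<<14 -> acc=1065803 shift=21
  byte[7]=0x53 cont=0 payload=0x53=83: acc |= 83<<21 -> acc=175129419 shift=28 [end]
Varint 3: bytes[4:8] = CB 86 C1 53 -> value 175129419 (4 byte(s))
  byte[8]=0xD4 cont=1 payload=0x54=84: acc |= 84<<0 -> acc=84 shift=7
  byte[9]=0x52 cont=0 payload=0x52=82: acc |= 82<<7 -> acc=10580 shift=14 [end]
Varint 4: bytes[8:10] = D4 52 -> value 10580 (2 byte(s))
  byte[10]=0xB3 cont=1 payload=0x33=51: acc |= 51<<0 -> acc=51 shift=7
  byte[11]=0x75 cont=0 payload=0x75=117: acc |= 117<<7 -> acc=15027 shift=14 [end]
Varint 5: bytes[10:12] = B3 75 -> value 15027 (2 byte(s))
  byte[12]=0x7E cont=0 payload=0x7E=126: acc |= 126<<0 -> acc=126 shift=7 [end]
Varint 6: bytes[12:13] = 7E -> value 126 (1 byte(s))

Answer: 3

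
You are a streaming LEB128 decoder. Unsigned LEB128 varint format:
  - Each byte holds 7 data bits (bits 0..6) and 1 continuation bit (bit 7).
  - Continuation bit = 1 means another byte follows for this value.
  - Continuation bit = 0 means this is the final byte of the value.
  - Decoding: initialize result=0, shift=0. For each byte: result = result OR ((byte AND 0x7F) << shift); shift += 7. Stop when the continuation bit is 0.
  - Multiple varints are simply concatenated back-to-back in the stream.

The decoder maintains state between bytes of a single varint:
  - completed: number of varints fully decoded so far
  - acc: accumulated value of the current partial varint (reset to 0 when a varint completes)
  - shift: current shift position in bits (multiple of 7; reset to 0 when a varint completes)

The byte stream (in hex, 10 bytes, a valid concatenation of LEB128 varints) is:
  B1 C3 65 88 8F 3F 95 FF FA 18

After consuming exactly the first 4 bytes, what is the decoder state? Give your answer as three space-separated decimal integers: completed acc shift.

Answer: 1 8 7

Derivation:
byte[0]=0xB1 cont=1 payload=0x31: acc |= 49<<0 -> completed=0 acc=49 shift=7
byte[1]=0xC3 cont=1 payload=0x43: acc |= 67<<7 -> completed=0 acc=8625 shift=14
byte[2]=0x65 cont=0 payload=0x65: varint #1 complete (value=1663409); reset -> completed=1 acc=0 shift=0
byte[3]=0x88 cont=1 payload=0x08: acc |= 8<<0 -> completed=1 acc=8 shift=7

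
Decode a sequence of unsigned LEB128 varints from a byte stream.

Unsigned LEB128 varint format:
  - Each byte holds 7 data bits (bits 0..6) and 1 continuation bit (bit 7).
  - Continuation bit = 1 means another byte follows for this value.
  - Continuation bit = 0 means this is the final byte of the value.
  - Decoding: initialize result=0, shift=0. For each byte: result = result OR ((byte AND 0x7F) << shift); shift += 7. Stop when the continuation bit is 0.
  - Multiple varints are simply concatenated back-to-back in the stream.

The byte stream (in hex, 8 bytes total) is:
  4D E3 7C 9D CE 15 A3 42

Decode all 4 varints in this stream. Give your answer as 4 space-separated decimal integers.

Answer: 77 15971 354077 8483

Derivation:
  byte[0]=0x4D cont=0 payload=0x4D=77: acc |= 77<<0 -> acc=77 shift=7 [end]
Varint 1: bytes[0:1] = 4D -> value 77 (1 byte(s))
  byte[1]=0xE3 cont=1 payload=0x63=99: acc |= 99<<0 -> acc=99 shift=7
  byte[2]=0x7C cont=0 payload=0x7C=124: acc |= 124<<7 -> acc=15971 shift=14 [end]
Varint 2: bytes[1:3] = E3 7C -> value 15971 (2 byte(s))
  byte[3]=0x9D cont=1 payload=0x1D=29: acc |= 29<<0 -> acc=29 shift=7
  byte[4]=0xCE cont=1 payload=0x4E=78: acc |= 78<<7 -> acc=10013 shift=14
  byte[5]=0x15 cont=0 payload=0x15=21: acc |= 21<<14 -> acc=354077 shift=21 [end]
Varint 3: bytes[3:6] = 9D CE 15 -> value 354077 (3 byte(s))
  byte[6]=0xA3 cont=1 payload=0x23=35: acc |= 35<<0 -> acc=35 shift=7
  byte[7]=0x42 cont=0 payload=0x42=66: acc |= 66<<7 -> acc=8483 shift=14 [end]
Varint 4: bytes[6:8] = A3 42 -> value 8483 (2 byte(s))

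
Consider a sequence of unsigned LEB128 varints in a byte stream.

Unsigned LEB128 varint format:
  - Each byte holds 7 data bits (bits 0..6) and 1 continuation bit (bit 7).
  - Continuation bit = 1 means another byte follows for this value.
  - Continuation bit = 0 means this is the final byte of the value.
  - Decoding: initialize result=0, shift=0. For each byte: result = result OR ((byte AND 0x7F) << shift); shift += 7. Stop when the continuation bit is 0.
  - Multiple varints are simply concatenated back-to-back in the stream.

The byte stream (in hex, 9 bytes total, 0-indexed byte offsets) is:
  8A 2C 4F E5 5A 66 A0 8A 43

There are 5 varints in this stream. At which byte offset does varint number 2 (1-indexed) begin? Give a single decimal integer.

  byte[0]=0x8A cont=1 payload=0x0A=10: acc |= 10<<0 -> acc=10 shift=7
  byte[1]=0x2C cont=0 payload=0x2C=44: acc |= 44<<7 -> acc=5642 shift=14 [end]
Varint 1: bytes[0:2] = 8A 2C -> value 5642 (2 byte(s))
  byte[2]=0x4F cont=0 payload=0x4F=79: acc |= 79<<0 -> acc=79 shift=7 [end]
Varint 2: bytes[2:3] = 4F -> value 79 (1 byte(s))
  byte[3]=0xE5 cont=1 payload=0x65=101: acc |= 101<<0 -> acc=101 shift=7
  byte[4]=0x5A cont=0 payload=0x5A=90: acc |= 90<<7 -> acc=11621 shift=14 [end]
Varint 3: bytes[3:5] = E5 5A -> value 11621 (2 byte(s))
  byte[5]=0x66 cont=0 payload=0x66=102: acc |= 102<<0 -> acc=102 shift=7 [end]
Varint 4: bytes[5:6] = 66 -> value 102 (1 byte(s))
  byte[6]=0xA0 cont=1 payload=0x20=32: acc |= 32<<0 -> acc=32 shift=7
  byte[7]=0x8A cont=1 payload=0x0A=10: acc |= 10<<7 -> acc=1312 shift=14
  byte[8]=0x43 cont=0 payload=0x43=67: acc |= 67<<14 -> acc=1099040 shift=21 [end]
Varint 5: bytes[6:9] = A0 8A 43 -> value 1099040 (3 byte(s))

Answer: 2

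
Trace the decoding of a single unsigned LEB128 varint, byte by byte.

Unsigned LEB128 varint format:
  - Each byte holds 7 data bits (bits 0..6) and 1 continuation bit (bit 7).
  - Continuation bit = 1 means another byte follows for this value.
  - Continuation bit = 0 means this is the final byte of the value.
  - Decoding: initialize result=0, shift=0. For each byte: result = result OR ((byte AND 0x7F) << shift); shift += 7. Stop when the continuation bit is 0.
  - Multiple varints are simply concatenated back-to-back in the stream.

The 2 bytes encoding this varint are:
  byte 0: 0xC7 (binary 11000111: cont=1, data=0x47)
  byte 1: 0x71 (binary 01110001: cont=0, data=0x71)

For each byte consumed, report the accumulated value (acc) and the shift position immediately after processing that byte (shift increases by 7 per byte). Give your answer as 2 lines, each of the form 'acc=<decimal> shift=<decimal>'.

Answer: acc=71 shift=7
acc=14535 shift=14

Derivation:
byte 0=0xC7: payload=0x47=71, contrib = 71<<0 = 71; acc -> 71, shift -> 7
byte 1=0x71: payload=0x71=113, contrib = 113<<7 = 14464; acc -> 14535, shift -> 14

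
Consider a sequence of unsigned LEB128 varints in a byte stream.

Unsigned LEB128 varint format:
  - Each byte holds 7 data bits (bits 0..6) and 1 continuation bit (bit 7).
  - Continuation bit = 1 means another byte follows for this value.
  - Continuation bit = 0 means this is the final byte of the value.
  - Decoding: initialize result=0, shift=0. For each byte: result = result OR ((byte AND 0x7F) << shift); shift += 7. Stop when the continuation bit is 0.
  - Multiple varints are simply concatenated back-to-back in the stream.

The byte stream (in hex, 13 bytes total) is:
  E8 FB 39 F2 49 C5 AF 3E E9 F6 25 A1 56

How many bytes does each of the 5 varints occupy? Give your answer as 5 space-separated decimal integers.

Answer: 3 2 3 3 2

Derivation:
  byte[0]=0xE8 cont=1 payload=0x68=104: acc |= 104<<0 -> acc=104 shift=7
  byte[1]=0xFB cont=1 payload=0x7B=123: acc |= 123<<7 -> acc=15848 shift=14
  byte[2]=0x39 cont=0 payload=0x39=57: acc |= 57<<14 -> acc=949736 shift=21 [end]
Varint 1: bytes[0:3] = E8 FB 39 -> value 949736 (3 byte(s))
  byte[3]=0xF2 cont=1 payload=0x72=114: acc |= 114<<0 -> acc=114 shift=7
  byte[4]=0x49 cont=0 payload=0x49=73: acc |= 73<<7 -> acc=9458 shift=14 [end]
Varint 2: bytes[3:5] = F2 49 -> value 9458 (2 byte(s))
  byte[5]=0xC5 cont=1 payload=0x45=69: acc |= 69<<0 -> acc=69 shift=7
  byte[6]=0xAF cont=1 payload=0x2F=47: acc |= 47<<7 -> acc=6085 shift=14
  byte[7]=0x3E cont=0 payload=0x3E=62: acc |= 62<<14 -> acc=1021893 shift=21 [end]
Varint 3: bytes[5:8] = C5 AF 3E -> value 1021893 (3 byte(s))
  byte[8]=0xE9 cont=1 payload=0x69=105: acc |= 105<<0 -> acc=105 shift=7
  byte[9]=0xF6 cont=1 payload=0x76=118: acc |= 118<<7 -> acc=15209 shift=14
  byte[10]=0x25 cont=0 payload=0x25=37: acc |= 37<<14 -> acc=621417 shift=21 [end]
Varint 4: bytes[8:11] = E9 F6 25 -> value 621417 (3 byte(s))
  byte[11]=0xA1 cont=1 payload=0x21=33: acc |= 33<<0 -> acc=33 shift=7
  byte[12]=0x56 cont=0 payload=0x56=86: acc |= 86<<7 -> acc=11041 shift=14 [end]
Varint 5: bytes[11:13] = A1 56 -> value 11041 (2 byte(s))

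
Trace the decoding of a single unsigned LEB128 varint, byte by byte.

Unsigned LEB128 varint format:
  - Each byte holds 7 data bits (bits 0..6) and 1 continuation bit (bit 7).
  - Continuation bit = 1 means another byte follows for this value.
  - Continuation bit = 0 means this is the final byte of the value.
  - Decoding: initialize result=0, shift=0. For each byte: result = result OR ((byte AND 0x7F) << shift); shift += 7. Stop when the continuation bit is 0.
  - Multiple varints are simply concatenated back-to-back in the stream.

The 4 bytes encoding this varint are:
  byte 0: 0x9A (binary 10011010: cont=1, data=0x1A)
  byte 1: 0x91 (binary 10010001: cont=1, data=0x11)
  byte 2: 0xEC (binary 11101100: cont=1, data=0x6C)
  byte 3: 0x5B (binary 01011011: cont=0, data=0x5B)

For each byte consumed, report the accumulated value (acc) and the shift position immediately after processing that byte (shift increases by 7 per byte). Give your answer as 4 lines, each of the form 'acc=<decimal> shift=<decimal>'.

byte 0=0x9A: payload=0x1A=26, contrib = 26<<0 = 26; acc -> 26, shift -> 7
byte 1=0x91: payload=0x11=17, contrib = 17<<7 = 2176; acc -> 2202, shift -> 14
byte 2=0xEC: payload=0x6C=108, contrib = 108<<14 = 1769472; acc -> 1771674, shift -> 21
byte 3=0x5B: payload=0x5B=91, contrib = 91<<21 = 190840832; acc -> 192612506, shift -> 28

Answer: acc=26 shift=7
acc=2202 shift=14
acc=1771674 shift=21
acc=192612506 shift=28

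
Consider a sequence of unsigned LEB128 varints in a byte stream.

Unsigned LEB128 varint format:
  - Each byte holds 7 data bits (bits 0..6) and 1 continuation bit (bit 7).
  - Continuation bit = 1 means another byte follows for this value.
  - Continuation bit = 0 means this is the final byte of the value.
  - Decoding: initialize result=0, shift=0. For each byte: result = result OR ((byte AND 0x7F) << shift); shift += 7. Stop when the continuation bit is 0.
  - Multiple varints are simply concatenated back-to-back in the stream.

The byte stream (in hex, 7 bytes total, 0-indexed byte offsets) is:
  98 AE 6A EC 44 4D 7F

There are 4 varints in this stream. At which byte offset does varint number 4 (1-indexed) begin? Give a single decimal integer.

Answer: 6

Derivation:
  byte[0]=0x98 cont=1 payload=0x18=24: acc |= 24<<0 -> acc=24 shift=7
  byte[1]=0xAE cont=1 payload=0x2E=46: acc |= 46<<7 -> acc=5912 shift=14
  byte[2]=0x6A cont=0 payload=0x6A=106: acc |= 106<<14 -> acc=1742616 shift=21 [end]
Varint 1: bytes[0:3] = 98 AE 6A -> value 1742616 (3 byte(s))
  byte[3]=0xEC cont=1 payload=0x6C=108: acc |= 108<<0 -> acc=108 shift=7
  byte[4]=0x44 cont=0 payload=0x44=68: acc |= 68<<7 -> acc=8812 shift=14 [end]
Varint 2: bytes[3:5] = EC 44 -> value 8812 (2 byte(s))
  byte[5]=0x4D cont=0 payload=0x4D=77: acc |= 77<<0 -> acc=77 shift=7 [end]
Varint 3: bytes[5:6] = 4D -> value 77 (1 byte(s))
  byte[6]=0x7F cont=0 payload=0x7F=127: acc |= 127<<0 -> acc=127 shift=7 [end]
Varint 4: bytes[6:7] = 7F -> value 127 (1 byte(s))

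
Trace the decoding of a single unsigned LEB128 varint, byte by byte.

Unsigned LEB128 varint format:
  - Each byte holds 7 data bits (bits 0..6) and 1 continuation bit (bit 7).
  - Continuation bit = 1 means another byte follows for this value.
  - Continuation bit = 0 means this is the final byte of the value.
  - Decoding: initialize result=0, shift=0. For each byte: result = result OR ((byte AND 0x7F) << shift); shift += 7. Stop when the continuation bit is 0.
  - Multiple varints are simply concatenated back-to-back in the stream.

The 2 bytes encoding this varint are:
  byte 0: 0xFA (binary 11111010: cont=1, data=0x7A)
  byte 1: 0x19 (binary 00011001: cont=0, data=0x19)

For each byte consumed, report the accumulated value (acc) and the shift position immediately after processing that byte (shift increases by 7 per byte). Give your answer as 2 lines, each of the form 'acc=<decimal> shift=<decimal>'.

byte 0=0xFA: payload=0x7A=122, contrib = 122<<0 = 122; acc -> 122, shift -> 7
byte 1=0x19: payload=0x19=25, contrib = 25<<7 = 3200; acc -> 3322, shift -> 14

Answer: acc=122 shift=7
acc=3322 shift=14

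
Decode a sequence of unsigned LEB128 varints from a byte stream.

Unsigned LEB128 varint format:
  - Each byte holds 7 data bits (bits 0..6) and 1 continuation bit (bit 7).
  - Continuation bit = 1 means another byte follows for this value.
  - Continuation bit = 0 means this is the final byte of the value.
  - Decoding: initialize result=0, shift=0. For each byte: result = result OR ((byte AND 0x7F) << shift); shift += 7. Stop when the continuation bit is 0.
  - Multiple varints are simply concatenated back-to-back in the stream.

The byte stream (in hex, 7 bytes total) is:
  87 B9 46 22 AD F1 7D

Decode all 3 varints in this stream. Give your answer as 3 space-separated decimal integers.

Answer: 1154183 34 2062509

Derivation:
  byte[0]=0x87 cont=1 payload=0x07=7: acc |= 7<<0 -> acc=7 shift=7
  byte[1]=0xB9 cont=1 payload=0x39=57: acc |= 57<<7 -> acc=7303 shift=14
  byte[2]=0x46 cont=0 payload=0x46=70: acc |= 70<<14 -> acc=1154183 shift=21 [end]
Varint 1: bytes[0:3] = 87 B9 46 -> value 1154183 (3 byte(s))
  byte[3]=0x22 cont=0 payload=0x22=34: acc |= 34<<0 -> acc=34 shift=7 [end]
Varint 2: bytes[3:4] = 22 -> value 34 (1 byte(s))
  byte[4]=0xAD cont=1 payload=0x2D=45: acc |= 45<<0 -> acc=45 shift=7
  byte[5]=0xF1 cont=1 payload=0x71=113: acc |= 113<<7 -> acc=14509 shift=14
  byte[6]=0x7D cont=0 payload=0x7D=125: acc |= 125<<14 -> acc=2062509 shift=21 [end]
Varint 3: bytes[4:7] = AD F1 7D -> value 2062509 (3 byte(s))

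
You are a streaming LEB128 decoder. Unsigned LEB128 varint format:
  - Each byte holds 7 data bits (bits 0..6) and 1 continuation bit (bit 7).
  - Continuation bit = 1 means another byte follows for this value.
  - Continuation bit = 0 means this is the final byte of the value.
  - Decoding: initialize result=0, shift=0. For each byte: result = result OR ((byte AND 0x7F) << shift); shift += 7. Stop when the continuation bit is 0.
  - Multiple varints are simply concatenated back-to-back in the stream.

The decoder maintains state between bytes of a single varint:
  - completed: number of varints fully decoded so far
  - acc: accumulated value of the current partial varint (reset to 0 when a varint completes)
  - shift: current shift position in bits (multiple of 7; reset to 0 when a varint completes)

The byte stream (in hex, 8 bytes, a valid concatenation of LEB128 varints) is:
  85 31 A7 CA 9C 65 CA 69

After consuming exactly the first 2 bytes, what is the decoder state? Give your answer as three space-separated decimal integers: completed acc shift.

Answer: 1 0 0

Derivation:
byte[0]=0x85 cont=1 payload=0x05: acc |= 5<<0 -> completed=0 acc=5 shift=7
byte[1]=0x31 cont=0 payload=0x31: varint #1 complete (value=6277); reset -> completed=1 acc=0 shift=0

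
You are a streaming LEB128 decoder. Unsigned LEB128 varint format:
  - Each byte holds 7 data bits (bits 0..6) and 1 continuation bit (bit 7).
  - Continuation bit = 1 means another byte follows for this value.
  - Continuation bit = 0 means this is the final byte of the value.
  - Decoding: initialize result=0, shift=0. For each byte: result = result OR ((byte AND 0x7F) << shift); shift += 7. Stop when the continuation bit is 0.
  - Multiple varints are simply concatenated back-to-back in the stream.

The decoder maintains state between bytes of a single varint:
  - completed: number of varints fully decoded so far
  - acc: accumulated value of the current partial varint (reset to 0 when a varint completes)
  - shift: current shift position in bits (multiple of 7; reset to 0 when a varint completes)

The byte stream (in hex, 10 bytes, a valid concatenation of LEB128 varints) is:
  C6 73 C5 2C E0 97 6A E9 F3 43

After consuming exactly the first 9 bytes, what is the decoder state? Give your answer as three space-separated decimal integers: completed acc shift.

Answer: 3 14825 14

Derivation:
byte[0]=0xC6 cont=1 payload=0x46: acc |= 70<<0 -> completed=0 acc=70 shift=7
byte[1]=0x73 cont=0 payload=0x73: varint #1 complete (value=14790); reset -> completed=1 acc=0 shift=0
byte[2]=0xC5 cont=1 payload=0x45: acc |= 69<<0 -> completed=1 acc=69 shift=7
byte[3]=0x2C cont=0 payload=0x2C: varint #2 complete (value=5701); reset -> completed=2 acc=0 shift=0
byte[4]=0xE0 cont=1 payload=0x60: acc |= 96<<0 -> completed=2 acc=96 shift=7
byte[5]=0x97 cont=1 payload=0x17: acc |= 23<<7 -> completed=2 acc=3040 shift=14
byte[6]=0x6A cont=0 payload=0x6A: varint #3 complete (value=1739744); reset -> completed=3 acc=0 shift=0
byte[7]=0xE9 cont=1 payload=0x69: acc |= 105<<0 -> completed=3 acc=105 shift=7
byte[8]=0xF3 cont=1 payload=0x73: acc |= 115<<7 -> completed=3 acc=14825 shift=14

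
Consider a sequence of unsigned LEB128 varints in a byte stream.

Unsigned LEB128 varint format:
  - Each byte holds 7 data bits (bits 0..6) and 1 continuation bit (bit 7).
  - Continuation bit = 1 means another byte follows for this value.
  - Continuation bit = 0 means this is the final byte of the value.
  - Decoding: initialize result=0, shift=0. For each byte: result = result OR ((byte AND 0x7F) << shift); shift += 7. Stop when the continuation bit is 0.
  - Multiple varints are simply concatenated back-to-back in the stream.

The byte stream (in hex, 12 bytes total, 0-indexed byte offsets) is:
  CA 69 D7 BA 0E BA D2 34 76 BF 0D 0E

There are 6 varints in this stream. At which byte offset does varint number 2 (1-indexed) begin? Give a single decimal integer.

Answer: 2

Derivation:
  byte[0]=0xCA cont=1 payload=0x4A=74: acc |= 74<<0 -> acc=74 shift=7
  byte[1]=0x69 cont=0 payload=0x69=105: acc |= 105<<7 -> acc=13514 shift=14 [end]
Varint 1: bytes[0:2] = CA 69 -> value 13514 (2 byte(s))
  byte[2]=0xD7 cont=1 payload=0x57=87: acc |= 87<<0 -> acc=87 shift=7
  byte[3]=0xBA cont=1 payload=0x3A=58: acc |= 58<<7 -> acc=7511 shift=14
  byte[4]=0x0E cont=0 payload=0x0E=14: acc |= 14<<14 -> acc=236887 shift=21 [end]
Varint 2: bytes[2:5] = D7 BA 0E -> value 236887 (3 byte(s))
  byte[5]=0xBA cont=1 payload=0x3A=58: acc |= 58<<0 -> acc=58 shift=7
  byte[6]=0xD2 cont=1 payload=0x52=82: acc |= 82<<7 -> acc=10554 shift=14
  byte[7]=0x34 cont=0 payload=0x34=52: acc |= 52<<14 -> acc=862522 shift=21 [end]
Varint 3: bytes[5:8] = BA D2 34 -> value 862522 (3 byte(s))
  byte[8]=0x76 cont=0 payload=0x76=118: acc |= 118<<0 -> acc=118 shift=7 [end]
Varint 4: bytes[8:9] = 76 -> value 118 (1 byte(s))
  byte[9]=0xBF cont=1 payload=0x3F=63: acc |= 63<<0 -> acc=63 shift=7
  byte[10]=0x0D cont=0 payload=0x0D=13: acc |= 13<<7 -> acc=1727 shift=14 [end]
Varint 5: bytes[9:11] = BF 0D -> value 1727 (2 byte(s))
  byte[11]=0x0E cont=0 payload=0x0E=14: acc |= 14<<0 -> acc=14 shift=7 [end]
Varint 6: bytes[11:12] = 0E -> value 14 (1 byte(s))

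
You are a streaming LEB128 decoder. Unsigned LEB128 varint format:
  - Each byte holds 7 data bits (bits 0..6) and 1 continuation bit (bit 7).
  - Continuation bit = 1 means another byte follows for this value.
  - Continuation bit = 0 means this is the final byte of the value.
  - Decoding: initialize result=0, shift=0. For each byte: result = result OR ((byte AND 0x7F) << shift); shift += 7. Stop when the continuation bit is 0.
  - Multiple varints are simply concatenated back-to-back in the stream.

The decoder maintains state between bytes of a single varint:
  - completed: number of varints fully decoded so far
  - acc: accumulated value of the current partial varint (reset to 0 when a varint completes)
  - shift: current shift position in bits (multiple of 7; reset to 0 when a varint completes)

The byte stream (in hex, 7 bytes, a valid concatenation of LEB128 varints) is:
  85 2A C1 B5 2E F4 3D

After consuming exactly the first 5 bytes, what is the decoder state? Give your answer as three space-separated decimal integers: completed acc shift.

Answer: 2 0 0

Derivation:
byte[0]=0x85 cont=1 payload=0x05: acc |= 5<<0 -> completed=0 acc=5 shift=7
byte[1]=0x2A cont=0 payload=0x2A: varint #1 complete (value=5381); reset -> completed=1 acc=0 shift=0
byte[2]=0xC1 cont=1 payload=0x41: acc |= 65<<0 -> completed=1 acc=65 shift=7
byte[3]=0xB5 cont=1 payload=0x35: acc |= 53<<7 -> completed=1 acc=6849 shift=14
byte[4]=0x2E cont=0 payload=0x2E: varint #2 complete (value=760513); reset -> completed=2 acc=0 shift=0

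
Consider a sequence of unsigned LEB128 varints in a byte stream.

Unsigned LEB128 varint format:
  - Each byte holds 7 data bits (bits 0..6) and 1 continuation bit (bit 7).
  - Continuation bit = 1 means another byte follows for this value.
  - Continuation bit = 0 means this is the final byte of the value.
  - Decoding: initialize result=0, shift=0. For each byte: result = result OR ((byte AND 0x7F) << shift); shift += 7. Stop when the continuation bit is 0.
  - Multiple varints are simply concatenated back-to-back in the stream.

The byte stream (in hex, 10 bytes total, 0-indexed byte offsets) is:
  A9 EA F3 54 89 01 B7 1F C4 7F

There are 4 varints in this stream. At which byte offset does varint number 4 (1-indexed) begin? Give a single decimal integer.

Answer: 8

Derivation:
  byte[0]=0xA9 cont=1 payload=0x29=41: acc |= 41<<0 -> acc=41 shift=7
  byte[1]=0xEA cont=1 payload=0x6A=106: acc |= 106<<7 -> acc=13609 shift=14
  byte[2]=0xF3 cont=1 payload=0x73=115: acc |= 115<<14 -> acc=1897769 shift=21
  byte[3]=0x54 cont=0 payload=0x54=84: acc |= 84<<21 -> acc=178058537 shift=28 [end]
Varint 1: bytes[0:4] = A9 EA F3 54 -> value 178058537 (4 byte(s))
  byte[4]=0x89 cont=1 payload=0x09=9: acc |= 9<<0 -> acc=9 shift=7
  byte[5]=0x01 cont=0 payload=0x01=1: acc |= 1<<7 -> acc=137 shift=14 [end]
Varint 2: bytes[4:6] = 89 01 -> value 137 (2 byte(s))
  byte[6]=0xB7 cont=1 payload=0x37=55: acc |= 55<<0 -> acc=55 shift=7
  byte[7]=0x1F cont=0 payload=0x1F=31: acc |= 31<<7 -> acc=4023 shift=14 [end]
Varint 3: bytes[6:8] = B7 1F -> value 4023 (2 byte(s))
  byte[8]=0xC4 cont=1 payload=0x44=68: acc |= 68<<0 -> acc=68 shift=7
  byte[9]=0x7F cont=0 payload=0x7F=127: acc |= 127<<7 -> acc=16324 shift=14 [end]
Varint 4: bytes[8:10] = C4 7F -> value 16324 (2 byte(s))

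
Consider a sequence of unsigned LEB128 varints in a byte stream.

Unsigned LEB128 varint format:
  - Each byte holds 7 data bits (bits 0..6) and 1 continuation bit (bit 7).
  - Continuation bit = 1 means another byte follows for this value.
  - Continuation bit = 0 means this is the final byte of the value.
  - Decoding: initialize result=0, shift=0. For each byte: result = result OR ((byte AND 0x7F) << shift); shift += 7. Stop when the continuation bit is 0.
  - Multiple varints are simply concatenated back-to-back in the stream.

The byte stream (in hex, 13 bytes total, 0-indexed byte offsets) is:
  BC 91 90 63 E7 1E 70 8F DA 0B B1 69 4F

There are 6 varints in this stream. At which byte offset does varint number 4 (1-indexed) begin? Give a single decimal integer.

Answer: 7

Derivation:
  byte[0]=0xBC cont=1 payload=0x3C=60: acc |= 60<<0 -> acc=60 shift=7
  byte[1]=0x91 cont=1 payload=0x11=17: acc |= 17<<7 -> acc=2236 shift=14
  byte[2]=0x90 cont=1 payload=0x10=16: acc |= 16<<14 -> acc=264380 shift=21
  byte[3]=0x63 cont=0 payload=0x63=99: acc |= 99<<21 -> acc=207882428 shift=28 [end]
Varint 1: bytes[0:4] = BC 91 90 63 -> value 207882428 (4 byte(s))
  byte[4]=0xE7 cont=1 payload=0x67=103: acc |= 103<<0 -> acc=103 shift=7
  byte[5]=0x1E cont=0 payload=0x1E=30: acc |= 30<<7 -> acc=3943 shift=14 [end]
Varint 2: bytes[4:6] = E7 1E -> value 3943 (2 byte(s))
  byte[6]=0x70 cont=0 payload=0x70=112: acc |= 112<<0 -> acc=112 shift=7 [end]
Varint 3: bytes[6:7] = 70 -> value 112 (1 byte(s))
  byte[7]=0x8F cont=1 payload=0x0F=15: acc |= 15<<0 -> acc=15 shift=7
  byte[8]=0xDA cont=1 payload=0x5A=90: acc |= 90<<7 -> acc=11535 shift=14
  byte[9]=0x0B cont=0 payload=0x0B=11: acc |= 11<<14 -> acc=191759 shift=21 [end]
Varint 4: bytes[7:10] = 8F DA 0B -> value 191759 (3 byte(s))
  byte[10]=0xB1 cont=1 payload=0x31=49: acc |= 49<<0 -> acc=49 shift=7
  byte[11]=0x69 cont=0 payload=0x69=105: acc |= 105<<7 -> acc=13489 shift=14 [end]
Varint 5: bytes[10:12] = B1 69 -> value 13489 (2 byte(s))
  byte[12]=0x4F cont=0 payload=0x4F=79: acc |= 79<<0 -> acc=79 shift=7 [end]
Varint 6: bytes[12:13] = 4F -> value 79 (1 byte(s))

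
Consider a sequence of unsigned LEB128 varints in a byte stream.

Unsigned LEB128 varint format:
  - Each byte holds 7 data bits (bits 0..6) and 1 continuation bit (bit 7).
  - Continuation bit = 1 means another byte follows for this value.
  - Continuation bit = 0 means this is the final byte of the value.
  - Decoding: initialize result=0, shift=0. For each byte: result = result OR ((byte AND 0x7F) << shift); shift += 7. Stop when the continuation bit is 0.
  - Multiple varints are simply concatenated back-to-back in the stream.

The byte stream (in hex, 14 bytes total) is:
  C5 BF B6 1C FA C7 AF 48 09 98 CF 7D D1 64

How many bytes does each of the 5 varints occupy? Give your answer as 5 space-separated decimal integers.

  byte[0]=0xC5 cont=1 payload=0x45=69: acc |= 69<<0 -> acc=69 shift=7
  byte[1]=0xBF cont=1 payload=0x3F=63: acc |= 63<<7 -> acc=8133 shift=14
  byte[2]=0xB6 cont=1 payload=0x36=54: acc |= 54<<14 -> acc=892869 shift=21
  byte[3]=0x1C cont=0 payload=0x1C=28: acc |= 28<<21 -> acc=59613125 shift=28 [end]
Varint 1: bytes[0:4] = C5 BF B6 1C -> value 59613125 (4 byte(s))
  byte[4]=0xFA cont=1 payload=0x7A=122: acc |= 122<<0 -> acc=122 shift=7
  byte[5]=0xC7 cont=1 payload=0x47=71: acc |= 71<<7 -> acc=9210 shift=14
  byte[6]=0xAF cont=1 payload=0x2F=47: acc |= 47<<14 -> acc=779258 shift=21
  byte[7]=0x48 cont=0 payload=0x48=72: acc |= 72<<21 -> acc=151774202 shift=28 [end]
Varint 2: bytes[4:8] = FA C7 AF 48 -> value 151774202 (4 byte(s))
  byte[8]=0x09 cont=0 payload=0x09=9: acc |= 9<<0 -> acc=9 shift=7 [end]
Varint 3: bytes[8:9] = 09 -> value 9 (1 byte(s))
  byte[9]=0x98 cont=1 payload=0x18=24: acc |= 24<<0 -> acc=24 shift=7
  byte[10]=0xCF cont=1 payload=0x4F=79: acc |= 79<<7 -> acc=10136 shift=14
  byte[11]=0x7D cont=0 payload=0x7D=125: acc |= 125<<14 -> acc=2058136 shift=21 [end]
Varint 4: bytes[9:12] = 98 CF 7D -> value 2058136 (3 byte(s))
  byte[12]=0xD1 cont=1 payload=0x51=81: acc |= 81<<0 -> acc=81 shift=7
  byte[13]=0x64 cont=0 payload=0x64=100: acc |= 100<<7 -> acc=12881 shift=14 [end]
Varint 5: bytes[12:14] = D1 64 -> value 12881 (2 byte(s))

Answer: 4 4 1 3 2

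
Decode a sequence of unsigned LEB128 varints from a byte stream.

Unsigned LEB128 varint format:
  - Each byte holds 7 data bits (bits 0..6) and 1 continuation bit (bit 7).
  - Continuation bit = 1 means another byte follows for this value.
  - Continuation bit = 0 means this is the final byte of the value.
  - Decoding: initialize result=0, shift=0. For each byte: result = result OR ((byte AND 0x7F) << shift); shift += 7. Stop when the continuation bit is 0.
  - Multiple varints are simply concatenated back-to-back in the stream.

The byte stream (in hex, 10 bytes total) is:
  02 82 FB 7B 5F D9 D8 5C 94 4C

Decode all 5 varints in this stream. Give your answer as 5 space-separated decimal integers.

  byte[0]=0x02 cont=0 payload=0x02=2: acc |= 2<<0 -> acc=2 shift=7 [end]
Varint 1: bytes[0:1] = 02 -> value 2 (1 byte(s))
  byte[1]=0x82 cont=1 payload=0x02=2: acc |= 2<<0 -> acc=2 shift=7
  byte[2]=0xFB cont=1 payload=0x7B=123: acc |= 123<<7 -> acc=15746 shift=14
  byte[3]=0x7B cont=0 payload=0x7B=123: acc |= 123<<14 -> acc=2030978 shift=21 [end]
Varint 2: bytes[1:4] = 82 FB 7B -> value 2030978 (3 byte(s))
  byte[4]=0x5F cont=0 payload=0x5F=95: acc |= 95<<0 -> acc=95 shift=7 [end]
Varint 3: bytes[4:5] = 5F -> value 95 (1 byte(s))
  byte[5]=0xD9 cont=1 payload=0x59=89: acc |= 89<<0 -> acc=89 shift=7
  byte[6]=0xD8 cont=1 payload=0x58=88: acc |= 88<<7 -> acc=11353 shift=14
  byte[7]=0x5C cont=0 payload=0x5C=92: acc |= 92<<14 -> acc=1518681 shift=21 [end]
Varint 4: bytes[5:8] = D9 D8 5C -> value 1518681 (3 byte(s))
  byte[8]=0x94 cont=1 payload=0x14=20: acc |= 20<<0 -> acc=20 shift=7
  byte[9]=0x4C cont=0 payload=0x4C=76: acc |= 76<<7 -> acc=9748 shift=14 [end]
Varint 5: bytes[8:10] = 94 4C -> value 9748 (2 byte(s))

Answer: 2 2030978 95 1518681 9748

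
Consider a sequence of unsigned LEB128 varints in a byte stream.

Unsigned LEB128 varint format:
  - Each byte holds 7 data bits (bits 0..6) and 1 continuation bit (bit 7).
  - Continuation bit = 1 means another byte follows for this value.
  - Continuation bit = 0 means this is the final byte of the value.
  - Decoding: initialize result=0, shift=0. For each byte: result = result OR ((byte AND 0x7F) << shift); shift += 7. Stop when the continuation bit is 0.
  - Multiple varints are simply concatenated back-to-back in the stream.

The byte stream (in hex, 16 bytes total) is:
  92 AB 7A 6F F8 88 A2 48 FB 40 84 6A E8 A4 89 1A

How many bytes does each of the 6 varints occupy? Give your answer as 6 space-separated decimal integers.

  byte[0]=0x92 cont=1 payload=0x12=18: acc |= 18<<0 -> acc=18 shift=7
  byte[1]=0xAB cont=1 payload=0x2B=43: acc |= 43<<7 -> acc=5522 shift=14
  byte[2]=0x7A cont=0 payload=0x7A=122: acc |= 122<<14 -> acc=2004370 shift=21 [end]
Varint 1: bytes[0:3] = 92 AB 7A -> value 2004370 (3 byte(s))
  byte[3]=0x6F cont=0 payload=0x6F=111: acc |= 111<<0 -> acc=111 shift=7 [end]
Varint 2: bytes[3:4] = 6F -> value 111 (1 byte(s))
  byte[4]=0xF8 cont=1 payload=0x78=120: acc |= 120<<0 -> acc=120 shift=7
  byte[5]=0x88 cont=1 payload=0x08=8: acc |= 8<<7 -> acc=1144 shift=14
  byte[6]=0xA2 cont=1 payload=0x22=34: acc |= 34<<14 -> acc=558200 shift=21
  byte[7]=0x48 cont=0 payload=0x48=72: acc |= 72<<21 -> acc=151553144 shift=28 [end]
Varint 3: bytes[4:8] = F8 88 A2 48 -> value 151553144 (4 byte(s))
  byte[8]=0xFB cont=1 payload=0x7B=123: acc |= 123<<0 -> acc=123 shift=7
  byte[9]=0x40 cont=0 payload=0x40=64: acc |= 64<<7 -> acc=8315 shift=14 [end]
Varint 4: bytes[8:10] = FB 40 -> value 8315 (2 byte(s))
  byte[10]=0x84 cont=1 payload=0x04=4: acc |= 4<<0 -> acc=4 shift=7
  byte[11]=0x6A cont=0 payload=0x6A=106: acc |= 106<<7 -> acc=13572 shift=14 [end]
Varint 5: bytes[10:12] = 84 6A -> value 13572 (2 byte(s))
  byte[12]=0xE8 cont=1 payload=0x68=104: acc |= 104<<0 -> acc=104 shift=7
  byte[13]=0xA4 cont=1 payload=0x24=36: acc |= 36<<7 -> acc=4712 shift=14
  byte[14]=0x89 cont=1 payload=0x09=9: acc |= 9<<14 -> acc=152168 shift=21
  byte[15]=0x1A cont=0 payload=0x1A=26: acc |= 26<<21 -> acc=54678120 shift=28 [end]
Varint 6: bytes[12:16] = E8 A4 89 1A -> value 54678120 (4 byte(s))

Answer: 3 1 4 2 2 4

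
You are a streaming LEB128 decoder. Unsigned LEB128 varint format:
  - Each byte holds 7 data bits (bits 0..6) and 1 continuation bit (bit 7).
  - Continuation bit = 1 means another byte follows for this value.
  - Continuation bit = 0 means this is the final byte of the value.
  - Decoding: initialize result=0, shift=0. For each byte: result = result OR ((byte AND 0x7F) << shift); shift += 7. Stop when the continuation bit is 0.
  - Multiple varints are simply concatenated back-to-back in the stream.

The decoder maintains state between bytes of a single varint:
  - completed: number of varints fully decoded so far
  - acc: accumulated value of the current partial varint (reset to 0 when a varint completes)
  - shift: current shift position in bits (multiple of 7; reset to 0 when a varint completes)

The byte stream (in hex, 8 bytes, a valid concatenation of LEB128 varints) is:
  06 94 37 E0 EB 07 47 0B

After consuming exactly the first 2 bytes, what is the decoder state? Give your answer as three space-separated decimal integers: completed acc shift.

byte[0]=0x06 cont=0 payload=0x06: varint #1 complete (value=6); reset -> completed=1 acc=0 shift=0
byte[1]=0x94 cont=1 payload=0x14: acc |= 20<<0 -> completed=1 acc=20 shift=7

Answer: 1 20 7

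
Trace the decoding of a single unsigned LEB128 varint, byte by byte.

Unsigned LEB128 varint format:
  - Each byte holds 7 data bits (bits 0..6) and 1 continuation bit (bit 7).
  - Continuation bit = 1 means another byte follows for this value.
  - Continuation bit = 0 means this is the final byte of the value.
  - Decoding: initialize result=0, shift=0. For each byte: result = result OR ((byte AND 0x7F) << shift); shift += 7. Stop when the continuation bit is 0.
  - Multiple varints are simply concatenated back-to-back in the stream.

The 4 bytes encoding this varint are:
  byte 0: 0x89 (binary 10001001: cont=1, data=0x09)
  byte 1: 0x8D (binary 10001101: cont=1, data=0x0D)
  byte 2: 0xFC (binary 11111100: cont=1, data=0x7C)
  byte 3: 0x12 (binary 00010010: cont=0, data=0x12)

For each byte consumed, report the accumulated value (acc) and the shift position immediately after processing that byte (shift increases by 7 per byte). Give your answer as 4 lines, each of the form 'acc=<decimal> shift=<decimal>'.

byte 0=0x89: payload=0x09=9, contrib = 9<<0 = 9; acc -> 9, shift -> 7
byte 1=0x8D: payload=0x0D=13, contrib = 13<<7 = 1664; acc -> 1673, shift -> 14
byte 2=0xFC: payload=0x7C=124, contrib = 124<<14 = 2031616; acc -> 2033289, shift -> 21
byte 3=0x12: payload=0x12=18, contrib = 18<<21 = 37748736; acc -> 39782025, shift -> 28

Answer: acc=9 shift=7
acc=1673 shift=14
acc=2033289 shift=21
acc=39782025 shift=28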